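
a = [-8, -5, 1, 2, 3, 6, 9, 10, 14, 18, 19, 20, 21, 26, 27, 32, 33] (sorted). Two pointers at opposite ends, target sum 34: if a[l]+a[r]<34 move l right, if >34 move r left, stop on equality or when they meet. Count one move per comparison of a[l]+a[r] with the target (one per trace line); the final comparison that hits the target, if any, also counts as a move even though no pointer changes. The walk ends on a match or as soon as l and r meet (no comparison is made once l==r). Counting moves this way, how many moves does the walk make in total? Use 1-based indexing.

3 moves

[1,17] -8+33=25 <34 → l++
[2,17] -5+33=28 <34 → l++
[3,17] 1+33=34 → found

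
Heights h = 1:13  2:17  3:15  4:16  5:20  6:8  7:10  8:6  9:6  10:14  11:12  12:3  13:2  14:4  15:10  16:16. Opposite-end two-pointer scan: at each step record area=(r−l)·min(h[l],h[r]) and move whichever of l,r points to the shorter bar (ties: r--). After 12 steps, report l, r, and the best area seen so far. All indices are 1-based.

l=2, r=5, best area=224

[1,16] min(13,16)*15=195 best=195 * → l++
[2,16] min(17,16)*14=224 best=224 * → r--
[2,15] min(17,10)*13=130 best=224 → r--
[2,14] min(17,4)*12=48 best=224 → r--
[2,13] min(17,2)*11=22 best=224 → r--
[2,12] min(17,3)*10=30 best=224 → r--
[2,11] min(17,12)*9=108 best=224 → r--
[2,10] min(17,14)*8=112 best=224 → r--
[2,9] min(17,6)*7=42 best=224 → r--
[2,8] min(17,6)*6=36 best=224 → r--
[2,7] min(17,10)*5=50 best=224 → r--
[2,6] min(17,8)*4=32 best=224 → r--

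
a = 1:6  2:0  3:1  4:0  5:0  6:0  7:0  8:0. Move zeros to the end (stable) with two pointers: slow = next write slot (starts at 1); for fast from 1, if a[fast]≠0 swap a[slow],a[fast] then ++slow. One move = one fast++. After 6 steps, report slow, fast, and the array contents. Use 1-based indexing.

slow=1 fast=1: a[fast]=6≠0 swap→a[1]=6, slow++,fast++
slow=2 fast=2: a[fast]=0, fast++
slow=2 fast=3: a[fast]=1≠0 swap→a[2]=1, slow++,fast++
slow=3 fast=4: a[fast]=0, fast++
slow=3 fast=5: a[fast]=0, fast++
slow=3 fast=6: a[fast]=0, fast++

slow=3, fast=7, a=[6, 1, 0, 0, 0, 0, 0, 0]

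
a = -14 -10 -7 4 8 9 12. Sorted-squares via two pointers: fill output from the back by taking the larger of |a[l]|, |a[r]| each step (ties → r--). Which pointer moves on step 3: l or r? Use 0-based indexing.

l=0 r=6: |-14|>|12| out[6]=196, l++
l=1 r=6: |-10|<=|12| out[5]=144, r--
l=1 r=5: |-10|>|9| out[4]=100, l++

l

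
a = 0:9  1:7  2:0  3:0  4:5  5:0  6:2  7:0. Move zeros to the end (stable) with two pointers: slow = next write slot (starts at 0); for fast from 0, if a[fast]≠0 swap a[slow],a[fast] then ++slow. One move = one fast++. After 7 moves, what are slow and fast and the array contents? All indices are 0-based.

slow=4, fast=7, a=[9, 7, 5, 2, 0, 0, 0, 0]

(s=0,f=0) a[fast]=9≠0 swap→a[0]=9 → slow++,fast++
(s=1,f=1) a[fast]=7≠0 swap→a[1]=7 → slow++,fast++
(s=2,f=2) a[fast]=0 → fast++
(s=2,f=3) a[fast]=0 → fast++
(s=2,f=4) a[fast]=5≠0 swap→a[2]=5 → slow++,fast++
(s=3,f=5) a[fast]=0 → fast++
(s=3,f=6) a[fast]=2≠0 swap→a[3]=2 → slow++,fast++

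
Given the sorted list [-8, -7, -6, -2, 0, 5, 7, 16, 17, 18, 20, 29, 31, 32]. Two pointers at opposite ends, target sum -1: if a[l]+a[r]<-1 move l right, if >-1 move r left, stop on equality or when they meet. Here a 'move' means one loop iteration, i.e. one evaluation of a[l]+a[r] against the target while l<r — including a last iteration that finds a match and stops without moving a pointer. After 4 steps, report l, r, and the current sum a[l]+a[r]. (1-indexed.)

l=1 r=14: -8+32=24 >-1, r--
l=1 r=13: -8+31=23 >-1, r--
l=1 r=12: -8+29=21 >-1, r--
l=1 r=11: -8+20=12 >-1, r--

l=1, r=10, sum=10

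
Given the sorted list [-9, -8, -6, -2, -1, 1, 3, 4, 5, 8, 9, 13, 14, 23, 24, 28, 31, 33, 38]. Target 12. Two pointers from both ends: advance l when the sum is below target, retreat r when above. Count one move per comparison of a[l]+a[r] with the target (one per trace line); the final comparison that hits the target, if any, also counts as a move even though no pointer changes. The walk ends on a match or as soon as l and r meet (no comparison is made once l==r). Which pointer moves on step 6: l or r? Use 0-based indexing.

[0,18] -9+38=29 >12 → r--
[0,17] -9+33=24 >12 → r--
[0,16] -9+31=22 >12 → r--
[0,15] -9+28=19 >12 → r--
[0,14] -9+24=15 >12 → r--
[0,13] -9+23=14 >12 → r--

r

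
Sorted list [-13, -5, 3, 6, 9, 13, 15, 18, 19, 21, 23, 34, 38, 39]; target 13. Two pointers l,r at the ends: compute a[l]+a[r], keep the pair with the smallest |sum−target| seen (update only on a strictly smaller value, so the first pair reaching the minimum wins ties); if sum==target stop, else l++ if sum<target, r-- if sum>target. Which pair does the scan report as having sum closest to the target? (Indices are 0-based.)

pair (-5, 18) with sum 13 (|Δ|=0)

[0,13] -13+39=26 d=13 * → r--
[0,12] -13+38=25 d=12 * → r--
[0,11] -13+34=21 d=8 * → r--
[0,10] -13+23=10 d=3 * → l++
[1,10] -5+23=18 d=5 → r--
[1,9] -5+21=16 d=3 → r--
[1,8] -5+19=14 d=1 * → r--
[1,7] -5+18=13 d=0 * → stop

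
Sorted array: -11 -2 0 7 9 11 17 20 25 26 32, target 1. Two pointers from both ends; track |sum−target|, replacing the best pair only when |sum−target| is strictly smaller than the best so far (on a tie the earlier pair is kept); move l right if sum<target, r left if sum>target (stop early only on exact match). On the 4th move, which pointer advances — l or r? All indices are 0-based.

r

[0,10] -11+32=21 d=20 * → r--
[0,9] -11+26=15 d=14 * → r--
[0,8] -11+25=14 d=13 * → r--
[0,7] -11+20=9 d=8 * → r--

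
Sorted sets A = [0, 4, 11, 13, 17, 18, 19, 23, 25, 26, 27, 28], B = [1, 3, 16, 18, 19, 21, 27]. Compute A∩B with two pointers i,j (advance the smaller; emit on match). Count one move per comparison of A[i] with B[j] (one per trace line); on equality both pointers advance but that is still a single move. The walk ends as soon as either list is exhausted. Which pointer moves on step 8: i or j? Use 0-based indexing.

i=0 j=0: 0<1, i++
i=1 j=0: 4>1, j++
i=1 j=1: 4>3, j++
i=1 j=2: 4<16, i++
i=2 j=2: 11<16, i++
i=3 j=2: 13<16, i++
i=4 j=2: 17>16, j++
i=4 j=3: 17<18, i++

i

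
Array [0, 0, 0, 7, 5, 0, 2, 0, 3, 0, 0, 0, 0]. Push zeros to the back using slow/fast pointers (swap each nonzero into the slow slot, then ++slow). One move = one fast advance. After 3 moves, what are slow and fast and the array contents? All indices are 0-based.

slow=0, fast=3, a=[0, 0, 0, 7, 5, 0, 2, 0, 3, 0, 0, 0, 0]

(s=0,f=0) a[fast]=0 → fast++
(s=0,f=1) a[fast]=0 → fast++
(s=0,f=2) a[fast]=0 → fast++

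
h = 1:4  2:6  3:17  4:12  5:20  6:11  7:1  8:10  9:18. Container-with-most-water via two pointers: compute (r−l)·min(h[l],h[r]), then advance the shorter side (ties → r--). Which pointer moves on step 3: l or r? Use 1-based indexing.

[1,9] min(4,18)*8=32 best=32 * → l++
[2,9] min(6,18)*7=42 best=42 * → l++
[3,9] min(17,18)*6=102 best=102 * → l++

l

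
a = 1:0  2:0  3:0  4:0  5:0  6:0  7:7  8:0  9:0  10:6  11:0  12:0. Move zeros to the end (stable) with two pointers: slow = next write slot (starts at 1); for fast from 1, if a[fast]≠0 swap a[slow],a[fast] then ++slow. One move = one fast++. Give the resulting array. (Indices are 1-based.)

[7, 6, 0, 0, 0, 0, 0, 0, 0, 0, 0, 0]

(s=1,f=1) a[fast]=0 → fast++
(s=1,f=2) a[fast]=0 → fast++
(s=1,f=3) a[fast]=0 → fast++
(s=1,f=4) a[fast]=0 → fast++
(s=1,f=5) a[fast]=0 → fast++
(s=1,f=6) a[fast]=0 → fast++
(s=1,f=7) a[fast]=7≠0 swap→a[1]=7 → slow++,fast++
(s=2,f=8) a[fast]=0 → fast++
(s=2,f=9) a[fast]=0 → fast++
(s=2,f=10) a[fast]=6≠0 swap→a[2]=6 → slow++,fast++
(s=3,f=11) a[fast]=0 → fast++
(s=3,f=12) a[fast]=0 → fast++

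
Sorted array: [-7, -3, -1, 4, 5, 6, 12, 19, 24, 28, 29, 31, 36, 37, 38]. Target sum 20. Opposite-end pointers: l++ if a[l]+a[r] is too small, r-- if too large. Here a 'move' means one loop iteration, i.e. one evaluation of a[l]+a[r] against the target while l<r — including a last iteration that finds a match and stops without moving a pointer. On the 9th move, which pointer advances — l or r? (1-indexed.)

[1,15] -7+38=31 >20 → r--
[1,14] -7+37=30 >20 → r--
[1,13] -7+36=29 >20 → r--
[1,12] -7+31=24 >20 → r--
[1,11] -7+29=22 >20 → r--
[1,10] -7+28=21 >20 → r--
[1,9] -7+24=17 <20 → l++
[2,9] -3+24=21 >20 → r--
[2,8] -3+19=16 <20 → l++

l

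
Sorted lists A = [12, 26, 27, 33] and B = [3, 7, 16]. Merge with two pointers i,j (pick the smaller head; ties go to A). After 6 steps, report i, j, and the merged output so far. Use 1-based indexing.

i=1 j=1: A[i]=12>B[j]=3 take 3, j++
i=1 j=2: A[i]=12>B[j]=7 take 7, j++
i=1 j=3: A[i]=12<=B[j]=16 take 12, i++
i=2 j=3: A[i]=26>B[j]=16 take 16, j++
i=2 j=4: B done, take A[i]=26, i++
i=3 j=4: B done, take A[i]=27, i++

i=4, j=4, merged so far=[3, 7, 12, 16, 26, 27]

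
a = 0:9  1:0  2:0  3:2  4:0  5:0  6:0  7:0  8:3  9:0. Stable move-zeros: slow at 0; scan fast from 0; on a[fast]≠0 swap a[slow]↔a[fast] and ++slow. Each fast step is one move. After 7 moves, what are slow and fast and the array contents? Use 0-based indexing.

(s=0,f=0) a[fast]=9≠0 swap→a[0]=9 → slow++,fast++
(s=1,f=1) a[fast]=0 → fast++
(s=1,f=2) a[fast]=0 → fast++
(s=1,f=3) a[fast]=2≠0 swap→a[1]=2 → slow++,fast++
(s=2,f=4) a[fast]=0 → fast++
(s=2,f=5) a[fast]=0 → fast++
(s=2,f=6) a[fast]=0 → fast++

slow=2, fast=7, a=[9, 2, 0, 0, 0, 0, 0, 0, 3, 0]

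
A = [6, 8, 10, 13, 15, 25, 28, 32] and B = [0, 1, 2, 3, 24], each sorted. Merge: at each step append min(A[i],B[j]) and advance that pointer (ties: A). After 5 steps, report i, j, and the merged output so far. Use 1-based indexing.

i=1 j=1: A[i]=6>B[j]=0 take 0, j++
i=1 j=2: A[i]=6>B[j]=1 take 1, j++
i=1 j=3: A[i]=6>B[j]=2 take 2, j++
i=1 j=4: A[i]=6>B[j]=3 take 3, j++
i=1 j=5: A[i]=6<=B[j]=24 take 6, i++

i=2, j=5, merged so far=[0, 1, 2, 3, 6]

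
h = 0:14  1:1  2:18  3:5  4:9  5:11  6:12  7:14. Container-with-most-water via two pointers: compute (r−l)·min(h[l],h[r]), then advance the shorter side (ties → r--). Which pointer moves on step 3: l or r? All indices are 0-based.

[0,7] min(14,14)*7=98 best=98 * → r--
[0,6] min(14,12)*6=72 best=98 → r--
[0,5] min(14,11)*5=55 best=98 → r--

r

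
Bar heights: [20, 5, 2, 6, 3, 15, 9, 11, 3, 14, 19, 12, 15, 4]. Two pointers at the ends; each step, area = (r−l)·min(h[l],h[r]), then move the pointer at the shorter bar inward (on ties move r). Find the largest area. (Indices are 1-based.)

l=1 r=14: min(20,4)*13=52 best=52 *, r--
l=1 r=13: min(20,15)*12=180 best=180 *, r--
l=1 r=12: min(20,12)*11=132 best=180, r--
l=1 r=11: min(20,19)*10=190 best=190 *, r--
l=1 r=10: min(20,14)*9=126 best=190, r--
l=1 r=9: min(20,3)*8=24 best=190, r--
l=1 r=8: min(20,11)*7=77 best=190, r--
l=1 r=7: min(20,9)*6=54 best=190, r--
l=1 r=6: min(20,15)*5=75 best=190, r--
l=1 r=5: min(20,3)*4=12 best=190, r--
l=1 r=4: min(20,6)*3=18 best=190, r--
l=1 r=3: min(20,2)*2=4 best=190, r--
l=1 r=2: min(20,5)*1=5 best=190, r--

max area = 190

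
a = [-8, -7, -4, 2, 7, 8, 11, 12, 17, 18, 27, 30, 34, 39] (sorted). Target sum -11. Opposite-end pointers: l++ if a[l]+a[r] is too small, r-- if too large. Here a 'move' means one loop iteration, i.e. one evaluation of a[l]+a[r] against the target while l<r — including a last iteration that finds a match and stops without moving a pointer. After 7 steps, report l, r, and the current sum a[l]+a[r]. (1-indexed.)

[1,14] -8+39=31 >-11 → r--
[1,13] -8+34=26 >-11 → r--
[1,12] -8+30=22 >-11 → r--
[1,11] -8+27=19 >-11 → r--
[1,10] -8+18=10 >-11 → r--
[1,9] -8+17=9 >-11 → r--
[1,8] -8+12=4 >-11 → r--

l=1, r=7, sum=3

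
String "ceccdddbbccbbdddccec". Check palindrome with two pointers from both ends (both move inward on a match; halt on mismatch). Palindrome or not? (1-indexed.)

palindrome

l=1 r=20: 'c'=='c', l++,r--
l=2 r=19: 'e'=='e', l++,r--
l=3 r=18: 'c'=='c', l++,r--
l=4 r=17: 'c'=='c', l++,r--
l=5 r=16: 'd'=='d', l++,r--
l=6 r=15: 'd'=='d', l++,r--
l=7 r=14: 'd'=='d', l++,r--
l=8 r=13: 'b'=='b', l++,r--
l=9 r=12: 'b'=='b', l++,r--
l=10 r=11: 'c'=='c', l++,r--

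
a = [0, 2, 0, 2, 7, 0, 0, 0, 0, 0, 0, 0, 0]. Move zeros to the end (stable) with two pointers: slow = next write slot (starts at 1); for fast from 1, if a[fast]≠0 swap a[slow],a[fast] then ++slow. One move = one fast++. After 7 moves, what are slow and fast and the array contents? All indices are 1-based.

slow=4, fast=8, a=[2, 2, 7, 0, 0, 0, 0, 0, 0, 0, 0, 0, 0]

(s=1,f=1) a[fast]=0 → fast++
(s=1,f=2) a[fast]=2≠0 swap→a[1]=2 → slow++,fast++
(s=2,f=3) a[fast]=0 → fast++
(s=2,f=4) a[fast]=2≠0 swap→a[2]=2 → slow++,fast++
(s=3,f=5) a[fast]=7≠0 swap→a[3]=7 → slow++,fast++
(s=4,f=6) a[fast]=0 → fast++
(s=4,f=7) a[fast]=0 → fast++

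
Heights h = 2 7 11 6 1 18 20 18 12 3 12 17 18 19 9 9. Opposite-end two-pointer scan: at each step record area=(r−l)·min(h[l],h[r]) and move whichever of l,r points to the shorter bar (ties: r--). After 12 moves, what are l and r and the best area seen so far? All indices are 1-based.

l=7, r=10, best area=144

l=1 r=16: min(2,9)*15=30 best=30 *, l++
l=2 r=16: min(7,9)*14=98 best=98 *, l++
l=3 r=16: min(11,9)*13=117 best=117 *, r--
l=3 r=15: min(11,9)*12=108 best=117, r--
l=3 r=14: min(11,19)*11=121 best=121 *, l++
l=4 r=14: min(6,19)*10=60 best=121, l++
l=5 r=14: min(1,19)*9=9 best=121, l++
l=6 r=14: min(18,19)*8=144 best=144 *, l++
l=7 r=14: min(20,19)*7=133 best=144, r--
l=7 r=13: min(20,18)*6=108 best=144, r--
l=7 r=12: min(20,17)*5=85 best=144, r--
l=7 r=11: min(20,12)*4=48 best=144, r--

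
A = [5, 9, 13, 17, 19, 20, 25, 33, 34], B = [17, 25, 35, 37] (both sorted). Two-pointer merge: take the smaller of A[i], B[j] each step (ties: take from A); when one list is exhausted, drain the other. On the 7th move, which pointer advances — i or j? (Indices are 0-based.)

i

i=0 j=0: A[i]=5<=B[j]=17 take 5, i++
i=1 j=0: A[i]=9<=B[j]=17 take 9, i++
i=2 j=0: A[i]=13<=B[j]=17 take 13, i++
i=3 j=0: A[i]=17<=B[j]=17 take 17, i++
i=4 j=0: A[i]=19>B[j]=17 take 17, j++
i=4 j=1: A[i]=19<=B[j]=25 take 19, i++
i=5 j=1: A[i]=20<=B[j]=25 take 20, i++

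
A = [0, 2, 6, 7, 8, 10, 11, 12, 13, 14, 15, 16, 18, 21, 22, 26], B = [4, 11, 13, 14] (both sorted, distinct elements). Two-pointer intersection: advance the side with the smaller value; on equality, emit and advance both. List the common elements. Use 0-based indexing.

i=0 j=0: 0<4, i++
i=1 j=0: 2<4, i++
i=2 j=0: 6>4, j++
i=2 j=1: 6<11, i++
i=3 j=1: 7<11, i++
i=4 j=1: 8<11, i++
i=5 j=1: 10<11, i++
i=6 j=1: 11==11 emit, i++,j++
i=7 j=2: 12<13, i++
i=8 j=2: 13==13 emit, i++,j++
i=9 j=3: 14==14 emit, i++,j++

intersection = [11, 13, 14]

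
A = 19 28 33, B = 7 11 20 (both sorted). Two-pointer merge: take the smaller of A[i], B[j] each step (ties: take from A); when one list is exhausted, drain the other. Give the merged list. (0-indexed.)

[7, 11, 19, 20, 28, 33]

[i=0,j=0] A[i]=19>B[j]=7 take 7 → j++
[i=0,j=1] A[i]=19>B[j]=11 take 11 → j++
[i=0,j=2] A[i]=19<=B[j]=20 take 19 → i++
[i=1,j=2] A[i]=28>B[j]=20 take 20 → j++
[i=1,j=3] B done, take A[i]=28 → i++
[i=2,j=3] B done, take A[i]=33 → i++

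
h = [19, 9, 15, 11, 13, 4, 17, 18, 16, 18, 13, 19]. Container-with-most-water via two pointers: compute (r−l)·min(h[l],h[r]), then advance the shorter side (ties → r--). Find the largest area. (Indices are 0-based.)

max area = 209

[0,11] min(19,19)*11=209 best=209 * → r--
[0,10] min(19,13)*10=130 best=209 → r--
[0,9] min(19,18)*9=162 best=209 → r--
[0,8] min(19,16)*8=128 best=209 → r--
[0,7] min(19,18)*7=126 best=209 → r--
[0,6] min(19,17)*6=102 best=209 → r--
[0,5] min(19,4)*5=20 best=209 → r--
[0,4] min(19,13)*4=52 best=209 → r--
[0,3] min(19,11)*3=33 best=209 → r--
[0,2] min(19,15)*2=30 best=209 → r--
[0,1] min(19,9)*1=9 best=209 → r--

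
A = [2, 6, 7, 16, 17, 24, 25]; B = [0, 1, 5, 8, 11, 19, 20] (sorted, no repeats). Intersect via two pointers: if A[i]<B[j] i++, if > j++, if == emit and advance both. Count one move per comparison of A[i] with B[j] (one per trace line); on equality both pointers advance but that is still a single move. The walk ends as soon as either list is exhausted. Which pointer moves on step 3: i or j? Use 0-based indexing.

i

[i=0,j=0] 2>0 → j++
[i=0,j=1] 2>1 → j++
[i=0,j=2] 2<5 → i++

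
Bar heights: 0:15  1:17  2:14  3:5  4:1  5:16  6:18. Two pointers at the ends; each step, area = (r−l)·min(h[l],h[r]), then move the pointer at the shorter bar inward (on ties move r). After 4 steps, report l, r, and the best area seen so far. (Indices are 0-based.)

l=4, r=6, best area=90

[0,6] min(15,18)*6=90 best=90 * → l++
[1,6] min(17,18)*5=85 best=90 → l++
[2,6] min(14,18)*4=56 best=90 → l++
[3,6] min(5,18)*3=15 best=90 → l++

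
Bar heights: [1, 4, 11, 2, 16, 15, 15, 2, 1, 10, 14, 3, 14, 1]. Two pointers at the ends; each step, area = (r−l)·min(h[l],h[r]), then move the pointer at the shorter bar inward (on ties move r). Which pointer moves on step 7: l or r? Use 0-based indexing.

[0,13] min(1,1)*13=13 best=13 * → r--
[0,12] min(1,14)*12=12 best=13 → l++
[1,12] min(4,14)*11=44 best=44 * → l++
[2,12] min(11,14)*10=110 best=110 * → l++
[3,12] min(2,14)*9=18 best=110 → l++
[4,12] min(16,14)*8=112 best=112 * → r--
[4,11] min(16,3)*7=21 best=112 → r--

r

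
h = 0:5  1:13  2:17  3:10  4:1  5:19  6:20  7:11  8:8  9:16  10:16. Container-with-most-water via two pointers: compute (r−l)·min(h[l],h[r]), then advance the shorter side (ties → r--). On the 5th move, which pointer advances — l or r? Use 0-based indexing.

r

l=0 r=10: min(5,16)*10=50 best=50 *, l++
l=1 r=10: min(13,16)*9=117 best=117 *, l++
l=2 r=10: min(17,16)*8=128 best=128 *, r--
l=2 r=9: min(17,16)*7=112 best=128, r--
l=2 r=8: min(17,8)*6=48 best=128, r--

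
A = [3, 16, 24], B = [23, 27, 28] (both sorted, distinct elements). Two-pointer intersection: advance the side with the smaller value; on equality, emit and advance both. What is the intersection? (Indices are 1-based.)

i=1 j=1: 3<23, i++
i=2 j=1: 16<23, i++
i=3 j=1: 24>23, j++
i=3 j=2: 24<27, i++

intersection = []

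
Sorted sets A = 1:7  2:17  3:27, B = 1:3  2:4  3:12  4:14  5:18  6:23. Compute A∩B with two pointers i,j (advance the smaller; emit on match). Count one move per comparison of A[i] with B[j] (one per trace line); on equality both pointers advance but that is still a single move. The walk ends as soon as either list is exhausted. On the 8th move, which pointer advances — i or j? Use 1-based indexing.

j

i=1 j=1: 7>3, j++
i=1 j=2: 7>4, j++
i=1 j=3: 7<12, i++
i=2 j=3: 17>12, j++
i=2 j=4: 17>14, j++
i=2 j=5: 17<18, i++
i=3 j=5: 27>18, j++
i=3 j=6: 27>23, j++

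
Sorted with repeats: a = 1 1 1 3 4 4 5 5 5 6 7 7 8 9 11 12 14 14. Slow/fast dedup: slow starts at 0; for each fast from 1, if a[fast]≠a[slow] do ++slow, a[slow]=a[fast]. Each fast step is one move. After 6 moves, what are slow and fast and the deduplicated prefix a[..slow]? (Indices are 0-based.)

slow=0 fast=1: a[fast]=1=a[slow] dup, fast++
slow=0 fast=2: a[fast]=1=a[slow] dup, fast++
slow=0 fast=3: a[fast]=3≠a[slow]=1 write a[1]=3, slow++,fast++
slow=1 fast=4: a[fast]=4≠a[slow]=3 write a[2]=4, slow++,fast++
slow=2 fast=5: a[fast]=4=a[slow] dup, fast++
slow=2 fast=6: a[fast]=5≠a[slow]=4 write a[3]=5, slow++,fast++

slow=3, fast=7, prefix=[1, 3, 4, 5]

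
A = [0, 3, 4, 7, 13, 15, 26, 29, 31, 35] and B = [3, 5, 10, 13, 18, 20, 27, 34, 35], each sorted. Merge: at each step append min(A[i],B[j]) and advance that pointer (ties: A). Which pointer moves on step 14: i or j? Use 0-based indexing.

j

i=0 j=0: A[i]=0<=B[j]=3 take 0, i++
i=1 j=0: A[i]=3<=B[j]=3 take 3, i++
i=2 j=0: A[i]=4>B[j]=3 take 3, j++
i=2 j=1: A[i]=4<=B[j]=5 take 4, i++
i=3 j=1: A[i]=7>B[j]=5 take 5, j++
i=3 j=2: A[i]=7<=B[j]=10 take 7, i++
i=4 j=2: A[i]=13>B[j]=10 take 10, j++
i=4 j=3: A[i]=13<=B[j]=13 take 13, i++
i=5 j=3: A[i]=15>B[j]=13 take 13, j++
i=5 j=4: A[i]=15<=B[j]=18 take 15, i++
i=6 j=4: A[i]=26>B[j]=18 take 18, j++
i=6 j=5: A[i]=26>B[j]=20 take 20, j++
i=6 j=6: A[i]=26<=B[j]=27 take 26, i++
i=7 j=6: A[i]=29>B[j]=27 take 27, j++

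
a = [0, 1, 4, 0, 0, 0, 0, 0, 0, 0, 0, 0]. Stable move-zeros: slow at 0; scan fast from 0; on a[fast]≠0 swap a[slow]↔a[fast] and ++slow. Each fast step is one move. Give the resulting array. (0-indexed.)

slow=0 fast=0: a[fast]=0, fast++
slow=0 fast=1: a[fast]=1≠0 swap→a[0]=1, slow++,fast++
slow=1 fast=2: a[fast]=4≠0 swap→a[1]=4, slow++,fast++
slow=2 fast=3: a[fast]=0, fast++
slow=2 fast=4: a[fast]=0, fast++
slow=2 fast=5: a[fast]=0, fast++
slow=2 fast=6: a[fast]=0, fast++
slow=2 fast=7: a[fast]=0, fast++
slow=2 fast=8: a[fast]=0, fast++
slow=2 fast=9: a[fast]=0, fast++
slow=2 fast=10: a[fast]=0, fast++
slow=2 fast=11: a[fast]=0, fast++

[1, 4, 0, 0, 0, 0, 0, 0, 0, 0, 0, 0]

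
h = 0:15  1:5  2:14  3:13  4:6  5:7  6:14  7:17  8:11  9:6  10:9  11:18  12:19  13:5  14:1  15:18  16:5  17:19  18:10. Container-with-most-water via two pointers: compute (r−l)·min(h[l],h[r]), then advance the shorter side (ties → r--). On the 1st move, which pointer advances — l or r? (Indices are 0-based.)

r

[0,18] min(15,10)*18=180 best=180 * → r--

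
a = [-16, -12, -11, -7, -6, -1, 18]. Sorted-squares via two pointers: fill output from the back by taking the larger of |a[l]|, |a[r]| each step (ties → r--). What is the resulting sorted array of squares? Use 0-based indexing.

[0,6] |-16|<=|18| out[6]=324 → r--
[0,5] |-16|>|-1| out[5]=256 → l++
[1,5] |-12|>|-1| out[4]=144 → l++
[2,5] |-11|>|-1| out[3]=121 → l++
[3,5] |-7|>|-1| out[2]=49 → l++
[4,5] |-6|>|-1| out[1]=36 → l++
[5,5] |-1|<=|-1| out[0]=1 → r--

[1, 36, 49, 121, 144, 256, 324]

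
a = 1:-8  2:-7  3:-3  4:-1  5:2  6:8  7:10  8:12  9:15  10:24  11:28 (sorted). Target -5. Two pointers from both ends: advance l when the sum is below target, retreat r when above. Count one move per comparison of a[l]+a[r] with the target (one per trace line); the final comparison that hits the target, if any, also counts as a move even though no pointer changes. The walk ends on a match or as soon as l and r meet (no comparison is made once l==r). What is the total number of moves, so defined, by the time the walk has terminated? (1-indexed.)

8 moves

l=1 r=11: -8+28=20 >-5, r--
l=1 r=10: -8+24=16 >-5, r--
l=1 r=9: -8+15=7 >-5, r--
l=1 r=8: -8+12=4 >-5, r--
l=1 r=7: -8+10=2 >-5, r--
l=1 r=6: -8+8=0 >-5, r--
l=1 r=5: -8+2=-6 <-5, l++
l=2 r=5: -7+2=-5, found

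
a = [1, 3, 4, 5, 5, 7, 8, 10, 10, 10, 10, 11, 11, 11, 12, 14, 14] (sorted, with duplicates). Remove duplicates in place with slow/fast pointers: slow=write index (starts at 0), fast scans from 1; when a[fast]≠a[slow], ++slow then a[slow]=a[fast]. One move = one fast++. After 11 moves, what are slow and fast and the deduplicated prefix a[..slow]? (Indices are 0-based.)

slow=0 fast=1: a[fast]=3≠a[slow]=1 write a[1]=3, slow++,fast++
slow=1 fast=2: a[fast]=4≠a[slow]=3 write a[2]=4, slow++,fast++
slow=2 fast=3: a[fast]=5≠a[slow]=4 write a[3]=5, slow++,fast++
slow=3 fast=4: a[fast]=5=a[slow] dup, fast++
slow=3 fast=5: a[fast]=7≠a[slow]=5 write a[4]=7, slow++,fast++
slow=4 fast=6: a[fast]=8≠a[slow]=7 write a[5]=8, slow++,fast++
slow=5 fast=7: a[fast]=10≠a[slow]=8 write a[6]=10, slow++,fast++
slow=6 fast=8: a[fast]=10=a[slow] dup, fast++
slow=6 fast=9: a[fast]=10=a[slow] dup, fast++
slow=6 fast=10: a[fast]=10=a[slow] dup, fast++
slow=6 fast=11: a[fast]=11≠a[slow]=10 write a[7]=11, slow++,fast++

slow=7, fast=12, prefix=[1, 3, 4, 5, 7, 8, 10, 11]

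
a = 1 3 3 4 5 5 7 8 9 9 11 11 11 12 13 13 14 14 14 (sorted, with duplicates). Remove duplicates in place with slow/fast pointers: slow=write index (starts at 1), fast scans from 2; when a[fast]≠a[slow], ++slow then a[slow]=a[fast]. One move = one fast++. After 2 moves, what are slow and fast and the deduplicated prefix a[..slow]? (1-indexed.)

slow=2, fast=4, prefix=[1, 3]

slow=1 fast=2: a[fast]=3≠a[slow]=1 write a[2]=3, slow++,fast++
slow=2 fast=3: a[fast]=3=a[slow] dup, fast++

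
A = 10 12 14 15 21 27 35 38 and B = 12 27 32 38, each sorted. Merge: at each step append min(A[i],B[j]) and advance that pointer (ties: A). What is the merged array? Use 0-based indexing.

[i=0,j=0] A[i]=10<=B[j]=12 take 10 → i++
[i=1,j=0] A[i]=12<=B[j]=12 take 12 → i++
[i=2,j=0] A[i]=14>B[j]=12 take 12 → j++
[i=2,j=1] A[i]=14<=B[j]=27 take 14 → i++
[i=3,j=1] A[i]=15<=B[j]=27 take 15 → i++
[i=4,j=1] A[i]=21<=B[j]=27 take 21 → i++
[i=5,j=1] A[i]=27<=B[j]=27 take 27 → i++
[i=6,j=1] A[i]=35>B[j]=27 take 27 → j++
[i=6,j=2] A[i]=35>B[j]=32 take 32 → j++
[i=6,j=3] A[i]=35<=B[j]=38 take 35 → i++
[i=7,j=3] A[i]=38<=B[j]=38 take 38 → i++
[i=8,j=3] A done, take B[j]=38 → j++

[10, 12, 12, 14, 15, 21, 27, 27, 32, 35, 38, 38]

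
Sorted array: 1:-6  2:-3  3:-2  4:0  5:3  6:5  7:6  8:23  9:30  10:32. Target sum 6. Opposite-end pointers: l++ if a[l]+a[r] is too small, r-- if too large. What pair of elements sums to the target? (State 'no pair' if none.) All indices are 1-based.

l=1 r=10: -6+32=26 >6, r--
l=1 r=9: -6+30=24 >6, r--
l=1 r=8: -6+23=17 >6, r--
l=1 r=7: -6+6=0 <6, l++
l=2 r=7: -3+6=3 <6, l++
l=3 r=7: -2+6=4 <6, l++
l=4 r=7: 0+6=6, found

(0, 6)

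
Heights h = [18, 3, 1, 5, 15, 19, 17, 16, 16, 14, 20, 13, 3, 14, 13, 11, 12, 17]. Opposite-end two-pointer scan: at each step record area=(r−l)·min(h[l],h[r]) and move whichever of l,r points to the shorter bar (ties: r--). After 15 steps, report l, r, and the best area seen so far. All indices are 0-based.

l=0 r=17: min(18,17)*17=289 best=289 *, r--
l=0 r=16: min(18,12)*16=192 best=289, r--
l=0 r=15: min(18,11)*15=165 best=289, r--
l=0 r=14: min(18,13)*14=182 best=289, r--
l=0 r=13: min(18,14)*13=182 best=289, r--
l=0 r=12: min(18,3)*12=36 best=289, r--
l=0 r=11: min(18,13)*11=143 best=289, r--
l=0 r=10: min(18,20)*10=180 best=289, l++
l=1 r=10: min(3,20)*9=27 best=289, l++
l=2 r=10: min(1,20)*8=8 best=289, l++
l=3 r=10: min(5,20)*7=35 best=289, l++
l=4 r=10: min(15,20)*6=90 best=289, l++
l=5 r=10: min(19,20)*5=95 best=289, l++
l=6 r=10: min(17,20)*4=68 best=289, l++
l=7 r=10: min(16,20)*3=48 best=289, l++

l=8, r=10, best area=289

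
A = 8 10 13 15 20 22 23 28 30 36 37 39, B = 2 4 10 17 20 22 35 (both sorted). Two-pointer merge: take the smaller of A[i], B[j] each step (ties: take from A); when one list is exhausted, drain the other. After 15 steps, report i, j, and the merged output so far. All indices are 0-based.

i=0 j=0: A[i]=8>B[j]=2 take 2, j++
i=0 j=1: A[i]=8>B[j]=4 take 4, j++
i=0 j=2: A[i]=8<=B[j]=10 take 8, i++
i=1 j=2: A[i]=10<=B[j]=10 take 10, i++
i=2 j=2: A[i]=13>B[j]=10 take 10, j++
i=2 j=3: A[i]=13<=B[j]=17 take 13, i++
i=3 j=3: A[i]=15<=B[j]=17 take 15, i++
i=4 j=3: A[i]=20>B[j]=17 take 17, j++
i=4 j=4: A[i]=20<=B[j]=20 take 20, i++
i=5 j=4: A[i]=22>B[j]=20 take 20, j++
i=5 j=5: A[i]=22<=B[j]=22 take 22, i++
i=6 j=5: A[i]=23>B[j]=22 take 22, j++
i=6 j=6: A[i]=23<=B[j]=35 take 23, i++
i=7 j=6: A[i]=28<=B[j]=35 take 28, i++
i=8 j=6: A[i]=30<=B[j]=35 take 30, i++

i=9, j=6, merged so far=[2, 4, 8, 10, 10, 13, 15, 17, 20, 20, 22, 22, 23, 28, 30]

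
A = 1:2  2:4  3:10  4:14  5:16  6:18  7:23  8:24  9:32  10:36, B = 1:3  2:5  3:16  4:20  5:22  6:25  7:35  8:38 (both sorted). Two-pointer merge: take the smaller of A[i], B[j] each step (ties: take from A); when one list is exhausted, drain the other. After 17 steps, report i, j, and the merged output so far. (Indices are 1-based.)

[i=1,j=1] A[i]=2<=B[j]=3 take 2 → i++
[i=2,j=1] A[i]=4>B[j]=3 take 3 → j++
[i=2,j=2] A[i]=4<=B[j]=5 take 4 → i++
[i=3,j=2] A[i]=10>B[j]=5 take 5 → j++
[i=3,j=3] A[i]=10<=B[j]=16 take 10 → i++
[i=4,j=3] A[i]=14<=B[j]=16 take 14 → i++
[i=5,j=3] A[i]=16<=B[j]=16 take 16 → i++
[i=6,j=3] A[i]=18>B[j]=16 take 16 → j++
[i=6,j=4] A[i]=18<=B[j]=20 take 18 → i++
[i=7,j=4] A[i]=23>B[j]=20 take 20 → j++
[i=7,j=5] A[i]=23>B[j]=22 take 22 → j++
[i=7,j=6] A[i]=23<=B[j]=25 take 23 → i++
[i=8,j=6] A[i]=24<=B[j]=25 take 24 → i++
[i=9,j=6] A[i]=32>B[j]=25 take 25 → j++
[i=9,j=7] A[i]=32<=B[j]=35 take 32 → i++
[i=10,j=7] A[i]=36>B[j]=35 take 35 → j++
[i=10,j=8] A[i]=36<=B[j]=38 take 36 → i++

i=11, j=8, merged so far=[2, 3, 4, 5, 10, 14, 16, 16, 18, 20, 22, 23, 24, 25, 32, 35, 36]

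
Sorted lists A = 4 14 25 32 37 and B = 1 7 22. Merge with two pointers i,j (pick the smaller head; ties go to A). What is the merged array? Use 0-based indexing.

i=0 j=0: A[i]=4>B[j]=1 take 1, j++
i=0 j=1: A[i]=4<=B[j]=7 take 4, i++
i=1 j=1: A[i]=14>B[j]=7 take 7, j++
i=1 j=2: A[i]=14<=B[j]=22 take 14, i++
i=2 j=2: A[i]=25>B[j]=22 take 22, j++
i=2 j=3: B done, take A[i]=25, i++
i=3 j=3: B done, take A[i]=32, i++
i=4 j=3: B done, take A[i]=37, i++

[1, 4, 7, 14, 22, 25, 32, 37]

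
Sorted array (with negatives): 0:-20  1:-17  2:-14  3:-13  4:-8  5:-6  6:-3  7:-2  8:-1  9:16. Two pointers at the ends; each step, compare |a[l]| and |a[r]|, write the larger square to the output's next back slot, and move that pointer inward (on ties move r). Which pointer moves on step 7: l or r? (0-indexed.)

l

[0,9] |-20|>|16| out[9]=400 → l++
[1,9] |-17|>|16| out[8]=289 → l++
[2,9] |-14|<=|16| out[7]=256 → r--
[2,8] |-14|>|-1| out[6]=196 → l++
[3,8] |-13|>|-1| out[5]=169 → l++
[4,8] |-8|>|-1| out[4]=64 → l++
[5,8] |-6|>|-1| out[3]=36 → l++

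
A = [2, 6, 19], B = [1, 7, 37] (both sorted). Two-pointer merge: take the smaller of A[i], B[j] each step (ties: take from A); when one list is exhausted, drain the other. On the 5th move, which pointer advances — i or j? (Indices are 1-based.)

i

[i=1,j=1] A[i]=2>B[j]=1 take 1 → j++
[i=1,j=2] A[i]=2<=B[j]=7 take 2 → i++
[i=2,j=2] A[i]=6<=B[j]=7 take 6 → i++
[i=3,j=2] A[i]=19>B[j]=7 take 7 → j++
[i=3,j=3] A[i]=19<=B[j]=37 take 19 → i++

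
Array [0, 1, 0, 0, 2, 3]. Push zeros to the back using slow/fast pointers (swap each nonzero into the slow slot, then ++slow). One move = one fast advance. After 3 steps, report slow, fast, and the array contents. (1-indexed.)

slow=1 fast=1: a[fast]=0, fast++
slow=1 fast=2: a[fast]=1≠0 swap→a[1]=1, slow++,fast++
slow=2 fast=3: a[fast]=0, fast++

slow=2, fast=4, a=[1, 0, 0, 0, 2, 3]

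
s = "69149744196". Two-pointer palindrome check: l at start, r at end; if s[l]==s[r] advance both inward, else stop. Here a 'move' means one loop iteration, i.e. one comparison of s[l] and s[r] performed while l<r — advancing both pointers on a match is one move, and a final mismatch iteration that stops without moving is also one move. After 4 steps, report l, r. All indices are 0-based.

l=4, r=6

[0,10] '6'=='6' → l++,r--
[1,9] '9'=='9' → l++,r--
[2,8] '1'=='1' → l++,r--
[3,7] '4'=='4' → l++,r--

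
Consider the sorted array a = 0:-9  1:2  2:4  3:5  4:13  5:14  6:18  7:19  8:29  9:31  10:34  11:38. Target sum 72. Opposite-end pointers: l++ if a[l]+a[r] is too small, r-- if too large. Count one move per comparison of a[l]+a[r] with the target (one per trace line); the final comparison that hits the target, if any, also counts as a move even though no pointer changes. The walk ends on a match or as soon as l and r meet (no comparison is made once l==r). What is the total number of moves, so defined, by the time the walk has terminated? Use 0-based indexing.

11 moves

l=0 r=11: -9+38=29 <72, l++
l=1 r=11: 2+38=40 <72, l++
l=2 r=11: 4+38=42 <72, l++
l=3 r=11: 5+38=43 <72, l++
l=4 r=11: 13+38=51 <72, l++
l=5 r=11: 14+38=52 <72, l++
l=6 r=11: 18+38=56 <72, l++
l=7 r=11: 19+38=57 <72, l++
l=8 r=11: 29+38=67 <72, l++
l=9 r=11: 31+38=69 <72, l++
l=10 r=11: 34+38=72, found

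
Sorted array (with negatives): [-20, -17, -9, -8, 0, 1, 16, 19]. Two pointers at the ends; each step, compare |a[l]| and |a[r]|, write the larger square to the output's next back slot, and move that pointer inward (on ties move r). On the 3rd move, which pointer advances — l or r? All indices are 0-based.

l=0 r=7: |-20|>|19| out[7]=400, l++
l=1 r=7: |-17|<=|19| out[6]=361, r--
l=1 r=6: |-17|>|16| out[5]=289, l++

l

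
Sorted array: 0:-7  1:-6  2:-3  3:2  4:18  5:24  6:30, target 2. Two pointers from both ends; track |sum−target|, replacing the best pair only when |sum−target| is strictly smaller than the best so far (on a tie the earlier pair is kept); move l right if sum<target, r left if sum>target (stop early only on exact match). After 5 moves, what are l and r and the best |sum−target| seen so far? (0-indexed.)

l=2, r=3, best |Δ|=6

l=0 r=6: -7+30=23 d=21 *, r--
l=0 r=5: -7+24=17 d=15 *, r--
l=0 r=4: -7+18=11 d=9 *, r--
l=0 r=3: -7+2=-5 d=7 *, l++
l=1 r=3: -6+2=-4 d=6 *, l++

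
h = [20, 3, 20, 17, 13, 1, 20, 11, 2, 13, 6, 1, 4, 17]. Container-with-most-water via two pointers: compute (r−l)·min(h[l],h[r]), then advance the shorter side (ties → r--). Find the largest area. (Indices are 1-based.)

max area = 221

[1,14] min(20,17)*13=221 best=221 * → r--
[1,13] min(20,4)*12=48 best=221 → r--
[1,12] min(20,1)*11=11 best=221 → r--
[1,11] min(20,6)*10=60 best=221 → r--
[1,10] min(20,13)*9=117 best=221 → r--
[1,9] min(20,2)*8=16 best=221 → r--
[1,8] min(20,11)*7=77 best=221 → r--
[1,7] min(20,20)*6=120 best=221 → r--
[1,6] min(20,1)*5=5 best=221 → r--
[1,5] min(20,13)*4=52 best=221 → r--
[1,4] min(20,17)*3=51 best=221 → r--
[1,3] min(20,20)*2=40 best=221 → r--
[1,2] min(20,3)*1=3 best=221 → r--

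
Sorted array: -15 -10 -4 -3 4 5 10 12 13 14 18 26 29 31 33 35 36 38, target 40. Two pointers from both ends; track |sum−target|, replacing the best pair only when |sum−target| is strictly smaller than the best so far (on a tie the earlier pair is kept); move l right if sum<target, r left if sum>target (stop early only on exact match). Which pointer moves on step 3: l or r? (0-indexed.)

l=0 r=17: -15+38=23 d=17 *, l++
l=1 r=17: -10+38=28 d=12 *, l++
l=2 r=17: -4+38=34 d=6 *, l++

l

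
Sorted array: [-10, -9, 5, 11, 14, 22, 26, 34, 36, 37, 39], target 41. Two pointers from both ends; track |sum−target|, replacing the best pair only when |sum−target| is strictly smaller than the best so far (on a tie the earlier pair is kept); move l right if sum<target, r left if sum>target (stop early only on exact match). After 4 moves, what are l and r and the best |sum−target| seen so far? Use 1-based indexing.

l=3, r=9, best |Δ|=1

[1,11] -10+39=29 d=12 * → l++
[2,11] -9+39=30 d=11 * → l++
[3,11] 5+39=44 d=3 * → r--
[3,10] 5+37=42 d=1 * → r--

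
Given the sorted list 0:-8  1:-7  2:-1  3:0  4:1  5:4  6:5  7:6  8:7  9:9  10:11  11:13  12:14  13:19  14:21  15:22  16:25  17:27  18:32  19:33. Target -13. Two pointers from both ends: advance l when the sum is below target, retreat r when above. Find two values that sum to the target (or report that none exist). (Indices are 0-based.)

l=0 r=19: -8+33=25 >-13, r--
l=0 r=18: -8+32=24 >-13, r--
l=0 r=17: -8+27=19 >-13, r--
l=0 r=16: -8+25=17 >-13, r--
l=0 r=15: -8+22=14 >-13, r--
l=0 r=14: -8+21=13 >-13, r--
l=0 r=13: -8+19=11 >-13, r--
l=0 r=12: -8+14=6 >-13, r--
l=0 r=11: -8+13=5 >-13, r--
l=0 r=10: -8+11=3 >-13, r--
l=0 r=9: -8+9=1 >-13, r--
l=0 r=8: -8+7=-1 >-13, r--
l=0 r=7: -8+6=-2 >-13, r--
l=0 r=6: -8+5=-3 >-13, r--
l=0 r=5: -8+4=-4 >-13, r--
l=0 r=4: -8+1=-7 >-13, r--
l=0 r=3: -8+0=-8 >-13, r--
l=0 r=2: -8+-1=-9 >-13, r--
l=0 r=1: -8+-7=-15 <-13, l++

no pair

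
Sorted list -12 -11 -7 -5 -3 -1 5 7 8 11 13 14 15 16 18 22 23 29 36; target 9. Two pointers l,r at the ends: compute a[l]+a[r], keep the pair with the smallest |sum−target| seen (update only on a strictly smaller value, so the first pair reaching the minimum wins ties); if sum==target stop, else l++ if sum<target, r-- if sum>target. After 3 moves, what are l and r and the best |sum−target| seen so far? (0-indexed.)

l=0, r=15, best |Δ|=2

[0,18] -12+36=24 d=15 * → r--
[0,17] -12+29=17 d=8 * → r--
[0,16] -12+23=11 d=2 * → r--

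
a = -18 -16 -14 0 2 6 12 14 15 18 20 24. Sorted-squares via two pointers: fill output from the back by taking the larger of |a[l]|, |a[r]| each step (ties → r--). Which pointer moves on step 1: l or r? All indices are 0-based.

r

l=0 r=11: |-18|<=|24| out[11]=576, r--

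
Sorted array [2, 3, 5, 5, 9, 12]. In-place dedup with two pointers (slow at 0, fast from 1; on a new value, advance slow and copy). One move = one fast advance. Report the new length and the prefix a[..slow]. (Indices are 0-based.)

length 5; prefix = [2, 3, 5, 9, 12]

(s=0,f=1) a[fast]=3≠a[slow]=2 write a[1]=3 → slow++,fast++
(s=1,f=2) a[fast]=5≠a[slow]=3 write a[2]=5 → slow++,fast++
(s=2,f=3) a[fast]=5=a[slow] dup → fast++
(s=2,f=4) a[fast]=9≠a[slow]=5 write a[3]=9 → slow++,fast++
(s=3,f=5) a[fast]=12≠a[slow]=9 write a[4]=12 → slow++,fast++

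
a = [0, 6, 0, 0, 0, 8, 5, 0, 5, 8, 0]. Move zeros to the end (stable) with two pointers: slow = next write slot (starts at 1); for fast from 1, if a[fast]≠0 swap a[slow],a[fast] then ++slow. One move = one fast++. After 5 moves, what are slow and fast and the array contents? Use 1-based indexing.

slow=2, fast=6, a=[6, 0, 0, 0, 0, 8, 5, 0, 5, 8, 0]

slow=1 fast=1: a[fast]=0, fast++
slow=1 fast=2: a[fast]=6≠0 swap→a[1]=6, slow++,fast++
slow=2 fast=3: a[fast]=0, fast++
slow=2 fast=4: a[fast]=0, fast++
slow=2 fast=5: a[fast]=0, fast++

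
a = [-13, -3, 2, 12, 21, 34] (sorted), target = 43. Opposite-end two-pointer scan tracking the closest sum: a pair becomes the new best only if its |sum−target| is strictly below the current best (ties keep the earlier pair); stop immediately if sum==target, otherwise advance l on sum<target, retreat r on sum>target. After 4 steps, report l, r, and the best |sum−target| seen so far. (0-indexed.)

l=3, r=4, best |Δ|=3

[0,5] -13+34=21 d=22 * → l++
[1,5] -3+34=31 d=12 * → l++
[2,5] 2+34=36 d=7 * → l++
[3,5] 12+34=46 d=3 * → r--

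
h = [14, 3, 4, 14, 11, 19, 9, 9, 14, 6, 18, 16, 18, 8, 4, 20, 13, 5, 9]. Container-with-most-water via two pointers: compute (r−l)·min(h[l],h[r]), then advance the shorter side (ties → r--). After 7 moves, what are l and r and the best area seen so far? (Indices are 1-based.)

l=5, r=16, best area=210

[1,19] min(14,9)*18=162 best=162 * → r--
[1,18] min(14,5)*17=85 best=162 → r--
[1,17] min(14,13)*16=208 best=208 * → r--
[1,16] min(14,20)*15=210 best=210 * → l++
[2,16] min(3,20)*14=42 best=210 → l++
[3,16] min(4,20)*13=52 best=210 → l++
[4,16] min(14,20)*12=168 best=210 → l++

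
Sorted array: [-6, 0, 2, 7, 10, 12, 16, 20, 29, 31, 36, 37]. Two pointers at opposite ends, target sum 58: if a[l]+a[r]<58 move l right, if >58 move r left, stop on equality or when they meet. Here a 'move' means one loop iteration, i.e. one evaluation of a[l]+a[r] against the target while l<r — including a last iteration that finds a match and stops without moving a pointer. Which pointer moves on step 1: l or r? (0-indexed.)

l

[0,11] -6+37=31 <58 → l++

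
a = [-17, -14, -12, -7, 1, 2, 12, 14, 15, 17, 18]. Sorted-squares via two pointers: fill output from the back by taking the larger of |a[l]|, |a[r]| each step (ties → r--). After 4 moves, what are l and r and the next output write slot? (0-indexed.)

[0,10] |-17|<=|18| out[10]=324 → r--
[0,9] |-17|<=|17| out[9]=289 → r--
[0,8] |-17|>|15| out[8]=289 → l++
[1,8] |-14|<=|15| out[7]=225 → r--

l=1, r=7, next write slot=6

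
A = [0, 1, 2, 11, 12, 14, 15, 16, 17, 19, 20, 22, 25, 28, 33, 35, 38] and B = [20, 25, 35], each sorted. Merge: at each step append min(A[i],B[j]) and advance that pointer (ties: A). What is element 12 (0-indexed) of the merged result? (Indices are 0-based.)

[i=0,j=0] A[i]=0<=B[j]=20 take 0 → i++
[i=1,j=0] A[i]=1<=B[j]=20 take 1 → i++
[i=2,j=0] A[i]=2<=B[j]=20 take 2 → i++
[i=3,j=0] A[i]=11<=B[j]=20 take 11 → i++
[i=4,j=0] A[i]=12<=B[j]=20 take 12 → i++
[i=5,j=0] A[i]=14<=B[j]=20 take 14 → i++
[i=6,j=0] A[i]=15<=B[j]=20 take 15 → i++
[i=7,j=0] A[i]=16<=B[j]=20 take 16 → i++
[i=8,j=0] A[i]=17<=B[j]=20 take 17 → i++
[i=9,j=0] A[i]=19<=B[j]=20 take 19 → i++
[i=10,j=0] A[i]=20<=B[j]=20 take 20 → i++
[i=11,j=0] A[i]=22>B[j]=20 take 20 → j++
[i=11,j=1] A[i]=22<=B[j]=25 take 22 → i++
[i=12,j=1] A[i]=25<=B[j]=25 take 25 → i++
[i=13,j=1] A[i]=28>B[j]=25 take 25 → j++
[i=13,j=2] A[i]=28<=B[j]=35 take 28 → i++
[i=14,j=2] A[i]=33<=B[j]=35 take 33 → i++
[i=15,j=2] A[i]=35<=B[j]=35 take 35 → i++
[i=16,j=2] A[i]=38>B[j]=35 take 35 → j++
[i=16,j=3] B done, take A[i]=38 → i++

merged[12] = 22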